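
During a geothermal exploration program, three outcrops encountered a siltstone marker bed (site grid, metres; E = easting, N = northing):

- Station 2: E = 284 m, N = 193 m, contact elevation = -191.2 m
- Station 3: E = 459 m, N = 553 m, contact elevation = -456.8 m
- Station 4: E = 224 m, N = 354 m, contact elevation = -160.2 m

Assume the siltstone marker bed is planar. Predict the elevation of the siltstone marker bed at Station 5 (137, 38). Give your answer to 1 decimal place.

0.8 m

Two edge vectors: Station 2→Station 3 = (175, 360, -265.6), Station 2→Station 4 = (-60, 161, 31).
Normal n = (Station 2→Station 3) × (Station 2→Station 4) = (53921.6, 10511, 49775).
So ∂z/∂E = −n_x/n_z = −1.08331 and ∂z/∂N = −n_y/n_z = −0.21117.
Intercept c from Station 2: -191.2 + 307.66 + 40.76 = 157.22.
At (137, 38): z = −148.4 − 8.0 + 157.22 = 0.8 m.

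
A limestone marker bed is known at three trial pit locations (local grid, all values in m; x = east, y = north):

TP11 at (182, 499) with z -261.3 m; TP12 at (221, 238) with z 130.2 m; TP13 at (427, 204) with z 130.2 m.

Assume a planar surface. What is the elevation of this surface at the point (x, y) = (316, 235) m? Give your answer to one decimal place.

110.7 m

Let the plane be z = a·x + b·y + c.
TP12−TP11: 39a − 261b = 391.5;  TP13−TP11: 245a − 295b = 391.5.
Solving gives a = −0.25383, b = −1.53793.
Then c = -261.3 − a·182 − b·499 = 552.32.
At (316, 235): z = −80.2 − 361.4 + 552.32 = 110.7 m.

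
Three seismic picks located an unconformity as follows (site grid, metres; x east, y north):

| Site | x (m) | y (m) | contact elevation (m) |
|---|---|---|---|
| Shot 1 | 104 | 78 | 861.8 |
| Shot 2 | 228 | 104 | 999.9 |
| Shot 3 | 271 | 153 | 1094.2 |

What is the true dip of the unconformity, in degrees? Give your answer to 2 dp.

55.42°

Let the plane be z = a·x + b·y + c.
Shot 2−Shot 1: 124a + 26b = 138.1;  Shot 3−Shot 1: 167a + 75b = 232.4.
Solving gives a = 0.87033, b = 1.16073.
Gradient magnitude |∇z| = √(a² + b²) = √(0.75748 + 1.34729) = 1.45078.
True dip = arctan(1.45078) = 55.42°, dipping toward SW (azimuth ≈ 217°).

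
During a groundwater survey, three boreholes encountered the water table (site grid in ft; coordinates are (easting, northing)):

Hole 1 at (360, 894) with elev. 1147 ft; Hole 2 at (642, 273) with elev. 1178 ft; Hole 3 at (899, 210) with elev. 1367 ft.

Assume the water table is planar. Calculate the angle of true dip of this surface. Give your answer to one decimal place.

Let the plane be z = a·E + b·N + c.
Hole 2−Hole 1: 282a − 621b = 31;  Hole 3−Hole 1: 539a − 684b = 220.
Solving gives a = 0.81376, b = 0.31961.
Gradient magnitude |∇z| = √(a² + b²) = √(0.66220 + 0.10215) = 0.87427.
True dip = arctan(0.87427) = 41.2°, dipping toward WSW (azimuth ≈ 249°).

41.2°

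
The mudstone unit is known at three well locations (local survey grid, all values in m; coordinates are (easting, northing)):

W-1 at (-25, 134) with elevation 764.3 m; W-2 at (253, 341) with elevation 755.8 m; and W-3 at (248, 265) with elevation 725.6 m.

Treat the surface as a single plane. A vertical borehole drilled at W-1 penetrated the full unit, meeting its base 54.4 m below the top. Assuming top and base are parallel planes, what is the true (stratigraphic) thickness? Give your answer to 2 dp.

47.82 m

Two edge vectors: W-1→W-2 = (278, 207, -8.5), W-1→W-3 = (273, 131, -38.7).
Normal n = (W-1→W-2) × (W-1→W-3) = (-6897.4, 8438.1, -20093).
So ∂z/∂E = −n_x/n_z = −0.34327 and ∂z/∂N = −n_y/n_z = 0.41995.
|∇z| = √(a²+b²) = 0.54240, so dip δ = arctan(0.54240) = 28.48°.
True thickness = vertical thickness × cos δ = 54.4 × cos 28.48° = 47.82 m.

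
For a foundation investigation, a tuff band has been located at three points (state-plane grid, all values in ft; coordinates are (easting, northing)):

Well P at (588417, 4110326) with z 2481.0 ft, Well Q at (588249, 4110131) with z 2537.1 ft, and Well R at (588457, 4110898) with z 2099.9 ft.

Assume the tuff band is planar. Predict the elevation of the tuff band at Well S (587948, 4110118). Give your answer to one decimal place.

2402.3 ft

Let the plane be z = a·E + b·N + c.
Well Q−Well P: −168a − 195b = 56.1;  Well R−Well P: 40a + 572b = −381.1.
Solving gives a = 0.478224382, b = −0.699701006.
Then c = 2481 − a·588417 − b·4110326 = 2597084.88.
At (587948, 4110118): z = 281171.1 − 2875853.7 + 2597084.88 = 2402.3 ft.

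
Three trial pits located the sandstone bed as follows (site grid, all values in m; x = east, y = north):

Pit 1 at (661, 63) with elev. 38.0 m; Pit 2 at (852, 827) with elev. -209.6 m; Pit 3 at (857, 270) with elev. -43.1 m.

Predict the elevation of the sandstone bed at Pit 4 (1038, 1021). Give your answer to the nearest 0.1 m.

-285.8 m

Let the plane be z = a·x + b·y + c.
Pit 2−Pit 1: 191a + 764b = −247.6;  Pit 3−Pit 1: 196a + 207b = −81.1.
Solving gives a = −0.097155, b = −0.299795.
Then c = 38 − a·661 − b·63 = 121.11.
At (1038, 1021): z = −100.8 − 306.1 + 121.11 = -285.8 m.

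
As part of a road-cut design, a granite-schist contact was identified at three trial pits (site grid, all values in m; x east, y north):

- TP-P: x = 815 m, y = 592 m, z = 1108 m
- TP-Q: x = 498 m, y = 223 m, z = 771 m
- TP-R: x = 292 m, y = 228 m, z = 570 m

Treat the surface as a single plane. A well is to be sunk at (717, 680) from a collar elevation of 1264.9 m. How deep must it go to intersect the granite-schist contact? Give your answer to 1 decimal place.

Two edge vectors: TP-P→TP-Q = (-317, -369, -337), TP-P→TP-R = (-523, -364, -538).
Normal n = (TP-P→TP-Q) × (TP-P→TP-R) = (75854, 5705, -77599).
So ∂z/∂x = −n_x/n_z = 0.97751 and ∂z/∂y = −n_y/n_z = 0.07352.
Intercept c from TP-P: 1108 − 796.67 − 43.52 = 267.80.
At (717, 680): z_contact = 700.88 + 49.99 + 267.80 = 1018.67 m.
Depth below ground = 1264.9 − 1018.67 = 246.2 m.

246.2 m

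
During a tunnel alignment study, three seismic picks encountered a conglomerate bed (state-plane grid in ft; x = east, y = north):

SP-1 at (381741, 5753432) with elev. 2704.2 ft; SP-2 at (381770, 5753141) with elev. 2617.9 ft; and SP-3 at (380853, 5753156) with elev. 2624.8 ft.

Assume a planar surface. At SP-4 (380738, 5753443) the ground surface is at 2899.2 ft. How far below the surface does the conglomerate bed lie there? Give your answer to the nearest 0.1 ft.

189.1 ft

Two edge vectors: SP-1→SP-2 = (29, -291, -86.3), SP-1→SP-3 = (-888, -276, -79.4).
Normal n = (SP-1→SP-2) × (SP-1→SP-3) = (-713.4, 78937, -266412).
So ∂z/∂x = −n_x/n_z = −0.002677807 and ∂z/∂y = −n_y/n_z = 0.296296713.
Intercept c from SP-1: 2704.2 + 1022.23 − 1704722.99 = −1700996.56.
At (380738, 5753443): z_contact = −1019.54 + 1704726.25 − 1700996.56 = 2710.15 ft.
Depth below ground = 2899.2 − 2710.15 = 189.1 ft.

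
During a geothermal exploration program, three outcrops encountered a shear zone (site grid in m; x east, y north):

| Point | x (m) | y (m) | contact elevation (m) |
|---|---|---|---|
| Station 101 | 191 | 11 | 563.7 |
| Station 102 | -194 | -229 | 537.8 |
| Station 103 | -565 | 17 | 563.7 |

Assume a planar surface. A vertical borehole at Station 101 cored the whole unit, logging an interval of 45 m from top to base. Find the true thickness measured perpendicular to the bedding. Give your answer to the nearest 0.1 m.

44.7 m

Two edge vectors: Station 101→Station 102 = (-385, -240, -25.9), Station 101→Station 103 = (-756, 6, 0).
Normal n = (Station 101→Station 102) × (Station 101→Station 103) = (155.4, 19580.4, -183750).
So ∂z/∂x = −n_x/n_z = 0.00085 and ∂z/∂y = −n_y/n_z = 0.10656.
|∇z| = √(a²+b²) = 0.10656, so dip δ = arctan(0.10656) = 6.08°.
True thickness = vertical thickness × cos δ = 45 × cos 6.08° = 44.7 m.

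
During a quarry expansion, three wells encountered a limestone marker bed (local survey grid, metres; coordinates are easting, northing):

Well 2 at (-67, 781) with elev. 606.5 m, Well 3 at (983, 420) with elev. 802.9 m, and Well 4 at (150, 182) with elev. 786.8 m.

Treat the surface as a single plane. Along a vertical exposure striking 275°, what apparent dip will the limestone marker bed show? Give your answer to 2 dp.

6.75°

Two edge vectors: Well 2→Well 3 = (1050, -361, 196.4), Well 2→Well 4 = (217, -599, 180.3).
Normal n = (Well 2→Well 3) × (Well 2→Well 4) = (52555.3, -146696.2, -550613).
So ∂z/∂easting = −n_x/n_z = 0.09545 and ∂z/∂northing = −n_y/n_z = −0.26642.
Unit vector along 275° is (sin 275°, cos 275°) = (-0.9962, 0.0872).
Slope in that direction = a·(-0.9962) + b·(0.0872) = −0.11831.
Apparent dip = arctan|0.11831| = 6.75° (true dip is 15.8°, so apparent ≤ true as expected).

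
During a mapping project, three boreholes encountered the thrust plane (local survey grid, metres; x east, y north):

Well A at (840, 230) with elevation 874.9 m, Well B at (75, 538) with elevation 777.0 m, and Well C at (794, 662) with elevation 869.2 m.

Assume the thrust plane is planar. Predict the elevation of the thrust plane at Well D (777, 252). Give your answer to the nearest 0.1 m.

Let the plane be z = a·x + b·y + c.
Well B−Well A: −765a + 308b = −97.9;  Well C−Well A: −46a + 432b = −5.7.
Solving gives a = 0.12816, b = 0.00045.
Then c = 874.9 − a·840 − b·230 = 767.15.
At (777, 252): z = 99.6 + 0.1 + 767.15 = 866.8 m.

866.8 m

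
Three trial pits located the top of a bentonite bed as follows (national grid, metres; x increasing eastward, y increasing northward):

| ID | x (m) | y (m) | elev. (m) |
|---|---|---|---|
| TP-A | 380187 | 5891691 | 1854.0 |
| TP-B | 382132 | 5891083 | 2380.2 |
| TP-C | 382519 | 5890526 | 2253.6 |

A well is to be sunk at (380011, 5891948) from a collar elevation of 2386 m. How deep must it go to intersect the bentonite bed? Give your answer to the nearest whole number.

472 m

Two edge vectors: TP-A→TP-B = (1945, -608, 526.2), TP-A→TP-C = (2332, -1165, 399.6).
Normal n = (TP-A→TP-B) × (TP-A→TP-C) = (370066.2, 449876.4, -848069).
So ∂z/∂x = −n_x/n_z = 0.43636331 and ∂z/∂y = −n_y/n_z = 0.53047146.
Intercept c from TP-A: 1854 − 165899.66 − 3125373.92 = −3289419.58.
At (380011, 5891948): z_contact = 165822.9 + 3125510.3 − 3289419.58 = 1913.5 m.
Depth below ground = 2386 − 1913.5 = 472 m.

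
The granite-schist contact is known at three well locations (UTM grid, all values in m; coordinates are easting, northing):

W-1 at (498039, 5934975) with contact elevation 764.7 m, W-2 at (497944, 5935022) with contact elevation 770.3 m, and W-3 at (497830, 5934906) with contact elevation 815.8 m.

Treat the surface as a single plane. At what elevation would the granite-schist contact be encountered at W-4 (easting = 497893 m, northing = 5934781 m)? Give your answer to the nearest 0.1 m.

Let the plane be z = a·easting + b·northing + c.
W-2−W-1: −95a + 47b = 5.6;  W-3−W-1: −209a − 69b = 51.1.
Solving gives a = −0.170234461, b = −0.224941995.
Then c = 764.7 − a·498039 − b·5934975 = 1420573.22.
At (497893, 5934781): z = −84758.5 − 1334981.5 + 1420573.22 = 833.2 m.

833.2 m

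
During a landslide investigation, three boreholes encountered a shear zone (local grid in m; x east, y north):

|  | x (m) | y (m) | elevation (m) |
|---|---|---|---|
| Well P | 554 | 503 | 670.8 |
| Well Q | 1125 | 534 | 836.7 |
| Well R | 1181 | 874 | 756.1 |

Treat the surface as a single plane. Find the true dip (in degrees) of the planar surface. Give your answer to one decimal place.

22.8°

Two edge vectors: Well P→Well Q = (571, 31, 165.9), Well P→Well R = (627, 371, 85.3).
Normal n = (Well P→Well Q) × (Well P→Well R) = (-58904.6, 55313, 192404).
So ∂z/∂x = −n_x/n_z = 0.30615 and ∂z/∂y = −n_y/n_z = −0.28748.
Gradient magnitude |∇z| = √(a² + b²) = √(0.09373 + 0.08265) = 0.41997.
True dip = arctan(0.41997) = 22.8°, dipping toward NW (azimuth ≈ 313°).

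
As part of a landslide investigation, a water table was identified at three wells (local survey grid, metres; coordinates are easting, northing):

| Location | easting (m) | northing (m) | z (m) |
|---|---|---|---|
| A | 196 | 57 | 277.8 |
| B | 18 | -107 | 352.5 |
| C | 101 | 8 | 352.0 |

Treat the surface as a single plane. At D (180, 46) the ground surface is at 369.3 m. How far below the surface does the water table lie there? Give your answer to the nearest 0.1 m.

81.5 m

Let the plane be z = a·easting + b·northing + c.
B−A: −178a − 164b = 74.7;  C−A: −95a − 49b = 74.2.
Solving gives a = −1.24067, b = 0.89109.
Then c = 277.8 − a·196 − b·57 = 470.18.
At (180, 46): z_contact = −223.32 + 40.99 + 470.18 = 287.85 m.
Depth below ground = 369.3 − 287.85 = 81.5 m.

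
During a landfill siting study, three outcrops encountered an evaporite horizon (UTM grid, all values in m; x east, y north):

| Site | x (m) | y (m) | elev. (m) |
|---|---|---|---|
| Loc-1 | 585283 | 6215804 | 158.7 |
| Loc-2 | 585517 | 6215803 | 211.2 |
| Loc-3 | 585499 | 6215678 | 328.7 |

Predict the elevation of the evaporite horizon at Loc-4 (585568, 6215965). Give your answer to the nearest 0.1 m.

65.0 m

Two edge vectors: Loc-1→Loc-2 = (234, -1, 52.5), Loc-1→Loc-3 = (216, -126, 170).
Normal n = (Loc-1→Loc-2) × (Loc-1→Loc-3) = (6445, -28440, -29268).
So ∂z/∂x = −n_x/n_z = 0.220206369 and ∂z/∂y = −n_y/n_z = −0.971709717.
Intercept c from Loc-1: 158.7 − 128883.04 + 6039957.15 = 5911232.80.
At (585568, 6215965): z = 128945.8 − 6040113.6 + 5911232.80 = 65.0 m.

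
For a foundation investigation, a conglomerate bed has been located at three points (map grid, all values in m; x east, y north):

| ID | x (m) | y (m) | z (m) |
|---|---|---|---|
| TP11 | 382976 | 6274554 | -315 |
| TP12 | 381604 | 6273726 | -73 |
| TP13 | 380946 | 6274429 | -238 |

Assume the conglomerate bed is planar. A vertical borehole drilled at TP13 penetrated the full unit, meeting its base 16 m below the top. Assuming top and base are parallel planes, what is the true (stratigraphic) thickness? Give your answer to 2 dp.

Let the plane be z = a·x + b·y + c.
TP12−TP11: −1372a − 828b = 242;  TP13−TP11: −2030a − 125b = 77.
Solving gives a = −0.02220, b = −0.25549.
|∇z| = √(a²+b²) = 0.25645, so dip δ = arctan(0.25645) = 14.38°.
True thickness = vertical thickness × cos δ = 16 × cos 14.38° = 15.50 m.

15.50 m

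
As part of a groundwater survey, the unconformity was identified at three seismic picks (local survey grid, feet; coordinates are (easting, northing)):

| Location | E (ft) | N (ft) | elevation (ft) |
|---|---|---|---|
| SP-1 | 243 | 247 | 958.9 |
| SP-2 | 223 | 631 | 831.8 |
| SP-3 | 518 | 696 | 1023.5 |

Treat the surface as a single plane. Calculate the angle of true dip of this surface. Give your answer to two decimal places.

37.69°

Let the plane be z = a·E + b·N + c.
SP-2−SP-1: −20a + 384b = −127.1;  SP-3−SP-1: 275a + 449b = 64.6.
Solving gives a = 0.71456, b = −0.29377.
Gradient magnitude |∇z| = √(a² + b²) = √(0.51060 + 0.08630) = 0.77259.
True dip = arctan(0.77259) = 37.69°, dipping toward WNW (azimuth ≈ 292°).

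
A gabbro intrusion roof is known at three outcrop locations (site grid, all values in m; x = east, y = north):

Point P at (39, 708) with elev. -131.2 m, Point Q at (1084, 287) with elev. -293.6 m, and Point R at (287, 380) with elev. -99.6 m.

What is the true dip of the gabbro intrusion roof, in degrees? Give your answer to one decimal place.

22.6°

Two edge vectors: Point P→Point Q = (1045, -421, -162.4), Point P→Point R = (248, -328, 31.6).
Normal n = (Point P→Point Q) × (Point P→Point R) = (-66570.8, -73297.2, -238352).
So ∂z/∂x = −n_x/n_z = −0.27930 and ∂z/∂y = −n_y/n_z = −0.30752.
Gradient magnitude |∇z| = √(a² + b²) = √(0.07801 + 0.09457) = 0.41542.
True dip = arctan(0.41542) = 22.6°, dipping toward NE (azimuth ≈ 042°).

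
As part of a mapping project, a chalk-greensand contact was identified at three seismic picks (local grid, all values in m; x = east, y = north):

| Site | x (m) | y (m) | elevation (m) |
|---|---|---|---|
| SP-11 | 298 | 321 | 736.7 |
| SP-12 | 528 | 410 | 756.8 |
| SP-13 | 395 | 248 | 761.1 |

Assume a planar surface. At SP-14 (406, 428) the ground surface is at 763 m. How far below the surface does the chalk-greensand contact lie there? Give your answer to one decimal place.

Let the plane be z = a·x + b·y + c.
SP-12−SP-11: 230a + 89b = 20.1;  SP-13−SP-11: 97a − 73b = 24.4.
Solving gives a = 0.14313, b = −0.14405.
Then c = 736.7 − a·298 − b·321 = 740.29.
At (406, 428): z_contact = 58.11 − 61.66 + 740.29 = 736.74 m.
Depth below ground = 763 − 736.74 = 26.3 m.

26.3 m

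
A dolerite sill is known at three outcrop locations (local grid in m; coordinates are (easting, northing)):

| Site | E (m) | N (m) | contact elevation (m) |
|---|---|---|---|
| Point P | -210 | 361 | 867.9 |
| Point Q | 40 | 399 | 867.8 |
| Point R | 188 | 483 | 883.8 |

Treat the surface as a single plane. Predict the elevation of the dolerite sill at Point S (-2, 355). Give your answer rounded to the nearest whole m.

Let the plane be z = a·E + b·N + c.
Point Q−Point P: 250a + 38b = −0.1;  Point R−Point P: 398a + 122b = 15.9.
Solving gives a = −0.04009, b = 0.26111.
Then c = 867.9 − a·-210 − b·361 = 765.22.
At (-2, 355): z = 0.1 + 92.7 + 765.22 = 858.0 m.

858 m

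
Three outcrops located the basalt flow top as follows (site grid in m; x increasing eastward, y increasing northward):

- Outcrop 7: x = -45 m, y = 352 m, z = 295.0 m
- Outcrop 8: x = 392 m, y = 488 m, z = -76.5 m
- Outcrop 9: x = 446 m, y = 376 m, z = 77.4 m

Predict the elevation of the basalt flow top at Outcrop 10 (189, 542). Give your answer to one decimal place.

Let the plane be z = a·x + b·y + c.
Outcrop 8−Outcrop 7: 437a + 136b = −371.5;  Outcrop 9−Outcrop 7: 491a + 24b = −217.6.
Solving gives a = −0.36735, b = −1.55122.
Then c = 295 − a·-45 − b·352 = 824.50.
At (189, 542): z = −69.4 − 840.8 + 824.50 = -85.7 m.

-85.7 m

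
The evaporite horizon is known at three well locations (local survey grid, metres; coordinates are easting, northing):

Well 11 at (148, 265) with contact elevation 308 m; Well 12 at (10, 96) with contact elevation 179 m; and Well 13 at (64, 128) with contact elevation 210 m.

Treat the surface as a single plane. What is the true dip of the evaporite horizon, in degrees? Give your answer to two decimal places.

31.70°

Two edge vectors: Well 11→Well 12 = (-138, -169, -129), Well 11→Well 13 = (-84, -137, -98).
Normal n = (Well 11→Well 12) × (Well 11→Well 13) = (-1111, -2688, 4710).
So ∂z/∂easting = −n_x/n_z = 0.23588 and ∂z/∂northing = −n_y/n_z = 0.57070.
Gradient magnitude |∇z| = √(a² + b²) = √(0.05564 + 0.32570) = 0.61753.
True dip = arctan(0.61753) = 31.70°, dipping toward SSW (azimuth ≈ 202°).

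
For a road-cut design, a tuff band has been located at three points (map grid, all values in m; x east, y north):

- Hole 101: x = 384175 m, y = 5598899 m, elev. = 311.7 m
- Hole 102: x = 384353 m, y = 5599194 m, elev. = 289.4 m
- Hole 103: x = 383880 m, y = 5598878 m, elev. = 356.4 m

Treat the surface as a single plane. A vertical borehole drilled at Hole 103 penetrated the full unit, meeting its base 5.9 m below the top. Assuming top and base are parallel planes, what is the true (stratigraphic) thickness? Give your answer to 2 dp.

Let the plane be z = a·x + b·y + c.
Hole 102−Hole 101: 178a + 295b = −22.3;  Hole 103−Hole 101: −295a − 21b = 44.7.
Solving gives a = −0.15270, b = 0.01655.
|∇z| = √(a²+b²) = 0.15360, so dip δ = arctan(0.15360) = 8.73°.
True thickness = vertical thickness × cos δ = 5.9 × cos 8.73° = 5.83 m.

5.83 m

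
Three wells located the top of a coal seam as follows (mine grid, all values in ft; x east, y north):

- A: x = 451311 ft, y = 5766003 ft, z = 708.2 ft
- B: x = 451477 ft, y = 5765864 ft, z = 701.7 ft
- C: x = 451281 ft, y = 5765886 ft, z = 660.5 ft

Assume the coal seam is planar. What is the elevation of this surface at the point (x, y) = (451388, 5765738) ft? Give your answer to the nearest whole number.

636 ft

Let the plane be z = a·x + b·y + c.
B−A: 166a − 139b = −6.5;  C−A: −30a − 117b = −47.7.
Solving gives a = 0.24880468, b = 0.34389624.
Then c = 708.2 − a·451311 − b·5766003 = −2094486.82.
At (451388, 5765738): z = 112307.4 + 1982815.6 − 2094486.82 = 636.2 ft.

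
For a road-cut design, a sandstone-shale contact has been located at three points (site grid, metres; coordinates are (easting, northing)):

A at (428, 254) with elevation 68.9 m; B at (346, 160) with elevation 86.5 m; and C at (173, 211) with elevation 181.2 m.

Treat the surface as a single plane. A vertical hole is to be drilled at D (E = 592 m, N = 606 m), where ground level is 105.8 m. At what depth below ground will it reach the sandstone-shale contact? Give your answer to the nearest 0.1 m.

34.2 m

Let the plane be z = a·E + b·N + c.
B−A: −82a − 94b = 17.6;  C−A: −255a − 43b = 112.3.
Solving gives a = −0.47933, b = 0.23090.
Then c = 68.9 − a·428 − b·254 = 215.40.
At (592, 606): z_contact = −283.76 + 139.93 + 215.40 = 71.57 m.
Depth below ground = 105.8 − 71.57 = 34.2 m.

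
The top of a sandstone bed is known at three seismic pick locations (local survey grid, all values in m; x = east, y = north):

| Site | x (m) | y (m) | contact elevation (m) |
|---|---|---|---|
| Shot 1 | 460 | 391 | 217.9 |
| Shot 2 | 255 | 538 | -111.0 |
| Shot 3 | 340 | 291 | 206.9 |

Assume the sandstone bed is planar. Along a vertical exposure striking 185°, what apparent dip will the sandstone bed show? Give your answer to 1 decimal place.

Two edge vectors: Shot 1→Shot 2 = (-205, 147, -328.9), Shot 1→Shot 3 = (-120, -100, -11).
Normal n = (Shot 1→Shot 2) × (Shot 1→Shot 3) = (-34507, 37213, 38140).
So ∂z/∂x = −n_x/n_z = 0.90475 and ∂z/∂y = −n_y/n_z = −0.97569.
Unit vector along 185° is (sin 185°, cos 185°) = (-0.0872, -0.9962).
Slope in that direction = a·(-0.0872) + b·(-0.9962) = 0.89313.
Apparent dip = arctan|0.89313| = 41.8° (true dip is 53.1°, so apparent ≤ true as expected).

41.8°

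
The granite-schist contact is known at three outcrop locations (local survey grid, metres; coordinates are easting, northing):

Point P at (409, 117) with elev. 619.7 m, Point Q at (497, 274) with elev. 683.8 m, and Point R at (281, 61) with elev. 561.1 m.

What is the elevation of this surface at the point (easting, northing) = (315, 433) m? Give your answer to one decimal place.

Let the plane be z = a·easting + b·northing + c.
Point Q−Point P: 88a + 157b = 64.1;  Point R−Point P: −128a − 56b = −58.6.
Solving gives a = 0.36990, b = 0.20095.
Then c = 619.7 − a·409 − b·117 = 444.90.
At (315, 433): z = 116.5 + 87.0 + 444.90 = 648.4 m.

648.4 m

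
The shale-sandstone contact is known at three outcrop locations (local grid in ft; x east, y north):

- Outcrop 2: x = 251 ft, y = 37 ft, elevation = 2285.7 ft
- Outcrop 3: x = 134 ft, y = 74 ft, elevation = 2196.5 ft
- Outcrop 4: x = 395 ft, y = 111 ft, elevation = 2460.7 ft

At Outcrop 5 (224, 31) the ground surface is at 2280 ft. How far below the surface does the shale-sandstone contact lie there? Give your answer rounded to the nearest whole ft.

23 ft

Two edge vectors: Outcrop 2→Outcrop 3 = (-117, 37, -89.2), Outcrop 2→Outcrop 4 = (144, 74, 175).
Normal n = (Outcrop 2→Outcrop 3) × (Outcrop 2→Outcrop 4) = (13075.8, 7630.2, -13986).
So ∂z/∂x = −n_x/n_z = 0.93492 and ∂z/∂y = −n_y/n_z = 0.54556.
Intercept c from Outcrop 2: 2285.7 − 234.67 − 20.19 = 2030.85.
At (224, 31): z_contact = 209.4 + 16.9 + 2030.85 = 2257.2 ft.
Depth below ground = 2280 − 2257.2 = 23 ft.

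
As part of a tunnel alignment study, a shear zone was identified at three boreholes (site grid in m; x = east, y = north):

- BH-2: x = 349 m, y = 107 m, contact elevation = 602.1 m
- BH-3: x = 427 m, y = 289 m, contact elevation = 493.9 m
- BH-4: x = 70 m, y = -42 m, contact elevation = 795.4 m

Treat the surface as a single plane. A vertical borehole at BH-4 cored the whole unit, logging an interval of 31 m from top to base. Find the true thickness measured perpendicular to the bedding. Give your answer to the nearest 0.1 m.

Two edge vectors: BH-2→BH-3 = (78, 182, -108.2), BH-2→BH-4 = (-279, -149, 193.3).
Normal n = (BH-2→BH-3) × (BH-2→BH-4) = (19058.8, 15110.4, 39156).
So ∂z/∂x = −n_x/n_z = −0.48674 and ∂z/∂y = −n_y/n_z = −0.38590.
|∇z| = √(a²+b²) = 0.62116, so dip δ = arctan(0.62116) = 31.85°.
True thickness = vertical thickness × cos δ = 31 × cos 31.85° = 26.3 m.

26.3 m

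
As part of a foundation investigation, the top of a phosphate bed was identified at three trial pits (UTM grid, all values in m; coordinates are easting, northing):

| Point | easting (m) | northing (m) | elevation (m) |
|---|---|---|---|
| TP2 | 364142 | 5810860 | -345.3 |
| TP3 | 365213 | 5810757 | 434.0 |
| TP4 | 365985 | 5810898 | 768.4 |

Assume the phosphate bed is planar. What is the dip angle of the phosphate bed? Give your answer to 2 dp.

50.84°

Let the plane be z = a·easting + b·northing + c.
TP3−TP2: 1071a − 103b = 779.3;  TP4−TP2: 1843a + 38b = 1113.7.
Solving gives a = 0.62606, b = −1.05618.
Gradient magnitude |∇z| = √(a² + b²) = √(0.39196 + 1.11551) = 1.22779.
True dip = arctan(1.22779) = 50.84°, dipping toward NNW (azimuth ≈ 329°).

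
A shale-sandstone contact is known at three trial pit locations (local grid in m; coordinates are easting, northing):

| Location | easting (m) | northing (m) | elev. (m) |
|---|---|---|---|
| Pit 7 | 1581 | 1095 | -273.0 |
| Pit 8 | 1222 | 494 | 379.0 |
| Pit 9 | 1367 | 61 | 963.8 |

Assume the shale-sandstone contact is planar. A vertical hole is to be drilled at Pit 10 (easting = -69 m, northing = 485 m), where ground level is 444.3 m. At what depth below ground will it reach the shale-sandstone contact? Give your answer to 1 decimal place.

Two edge vectors: Pit 7→Pit 8 = (-359, -601, 652), Pit 7→Pit 9 = (-214, -1034, 1236.8).
Normal n = (Pit 7→Pit 8) × (Pit 7→Pit 9) = (-69148.8, 304483.2, 242592).
So ∂z/∂easting = −n_x/n_z = 0.285042 and ∂z/∂northing = −n_y/n_z = −1.255125.
Intercept c from Pit 7: -273 − 450.65 + 1374.36 = 650.71.
At (-69, 485): z_contact = −19.67 − 608.74 + 650.71 = 22.31 m.
Depth below ground = 444.3 − 22.31 = 422.0 m.

422.0 m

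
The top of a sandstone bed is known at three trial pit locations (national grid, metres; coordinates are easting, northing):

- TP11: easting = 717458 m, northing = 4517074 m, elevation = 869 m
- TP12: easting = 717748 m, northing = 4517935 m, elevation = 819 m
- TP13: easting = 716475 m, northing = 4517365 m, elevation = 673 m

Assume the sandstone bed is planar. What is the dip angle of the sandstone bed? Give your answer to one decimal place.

Let the plane be z = a·easting + b·northing + c.
TP12−TP11: 290a + 861b = −50;  TP13−TP11: −983a + 291b = −196.
Solving gives a = 0.16568, b = −0.11388.
Gradient magnitude |∇z| = √(a² + b²) = √(0.02745 + 0.01297) = 0.20104.
True dip = arctan(0.20104) = 11.4°, dipping toward NW (azimuth ≈ 305°).

11.4°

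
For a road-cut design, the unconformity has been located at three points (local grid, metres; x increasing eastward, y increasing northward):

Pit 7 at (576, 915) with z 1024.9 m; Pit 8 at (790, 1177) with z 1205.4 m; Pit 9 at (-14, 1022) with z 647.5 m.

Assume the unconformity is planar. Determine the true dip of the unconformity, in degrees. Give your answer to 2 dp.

Two edge vectors: Pit 7→Pit 8 = (214, 262, 180.5), Pit 7→Pit 9 = (-590, 107, -377.4).
Normal n = (Pit 7→Pit 8) × (Pit 7→Pit 9) = (-118192.3, -25731.4, 177478).
So ∂z/∂x = −n_x/n_z = 0.66595 and ∂z/∂y = −n_y/n_z = 0.14498.
Gradient magnitude |∇z| = √(a² + b²) = √(0.44350 + 0.02102) = 0.68155.
True dip = arctan(0.68155) = 34.28°, dipping toward WSW (azimuth ≈ 258°).

34.28°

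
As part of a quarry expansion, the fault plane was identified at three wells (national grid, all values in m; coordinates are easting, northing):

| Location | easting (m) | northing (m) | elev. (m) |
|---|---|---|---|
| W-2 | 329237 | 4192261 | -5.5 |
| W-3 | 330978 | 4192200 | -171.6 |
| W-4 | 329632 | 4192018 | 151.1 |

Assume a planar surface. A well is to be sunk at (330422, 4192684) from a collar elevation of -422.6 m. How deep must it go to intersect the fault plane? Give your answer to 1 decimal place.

Two edge vectors: W-2→W-3 = (1741, -61, -166.1), W-2→W-4 = (395, -243, 156.6).
Normal n = (W-2→W-3) × (W-2→W-4) = (-49914.9, -338250.1, -398968).
So ∂z/∂easting = −n_x/n_z = −0.125110034 and ∂z/∂northing = −n_y/n_z = −0.847812607.
Intercept c from W-2: -5.5 + 41190.85 + 3554251.73 = 3595437.08.
At (330422, 4192684): z_contact = −41339.11 − 3554610.35 + 3595437.08 = -512.38 m.
Depth below ground = -422.6 − (-512.38) = 89.8 m.

89.8 m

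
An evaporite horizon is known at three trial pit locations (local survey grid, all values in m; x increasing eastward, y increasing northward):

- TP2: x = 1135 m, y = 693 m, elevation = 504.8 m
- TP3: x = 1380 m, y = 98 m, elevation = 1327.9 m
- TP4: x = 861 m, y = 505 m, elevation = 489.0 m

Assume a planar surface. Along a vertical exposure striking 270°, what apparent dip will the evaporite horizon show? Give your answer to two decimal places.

38.13°

Let the plane be z = a·x + b·y + c.
TP3−TP2: 245a − 595b = 823.1;  TP4−TP2: −274a − 188b = −15.8.
Solving gives a = 0.78504, b = −1.06011.
Unit vector along 270° is (sin 270°, cos 270°) = (-1.0000, -0.0000).
Slope in that direction = a·(-1.0000) + b·(-0.0000) = −0.78504.
Apparent dip = arctan|0.78504| = 38.13° (true dip is 52.8°, so apparent ≤ true as expected).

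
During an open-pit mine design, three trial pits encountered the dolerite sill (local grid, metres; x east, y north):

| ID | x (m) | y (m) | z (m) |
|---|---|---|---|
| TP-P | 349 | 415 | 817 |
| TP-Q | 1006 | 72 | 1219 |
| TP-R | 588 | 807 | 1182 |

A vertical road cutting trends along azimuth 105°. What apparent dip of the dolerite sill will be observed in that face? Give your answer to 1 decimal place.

34.8°

Two edge vectors: TP-P→TP-Q = (657, -343, 402), TP-P→TP-R = (239, 392, 365).
Normal n = (TP-P→TP-Q) × (TP-P→TP-R) = (-282779, -143727, 339521).
So ∂z/∂x = −n_x/n_z = 0.83288 and ∂z/∂y = −n_y/n_z = 0.42332.
Unit vector along 105° is (sin 105°, cos 105°) = (0.9659, -0.2588).
Slope in that direction = a·(0.9659) + b·(-0.2588) = 0.69493.
Apparent dip = arctan|0.69493| = 34.8° (true dip is 43.1°, so apparent ≤ true as expected).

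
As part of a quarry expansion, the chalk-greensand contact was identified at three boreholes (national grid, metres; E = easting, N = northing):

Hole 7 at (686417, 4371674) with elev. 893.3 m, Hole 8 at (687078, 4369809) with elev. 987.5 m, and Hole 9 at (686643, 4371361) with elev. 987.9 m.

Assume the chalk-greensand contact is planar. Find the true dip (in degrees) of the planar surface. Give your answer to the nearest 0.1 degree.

Two edge vectors: Hole 7→Hole 8 = (661, -1865, 94.2), Hole 7→Hole 9 = (226, -313, 94.6).
Normal n = (Hole 7→Hole 8) × (Hole 7→Hole 9) = (-146944.4, -41241.4, 214597).
So ∂z/∂E = −n_x/n_z = 0.68475 and ∂z/∂N = −n_y/n_z = 0.19218.
Gradient magnitude |∇z| = √(a² + b²) = √(0.46888 + 0.03693) = 0.71120.
True dip = arctan(0.71120) = 35.4°, dipping toward WSW (azimuth ≈ 254°).

35.4°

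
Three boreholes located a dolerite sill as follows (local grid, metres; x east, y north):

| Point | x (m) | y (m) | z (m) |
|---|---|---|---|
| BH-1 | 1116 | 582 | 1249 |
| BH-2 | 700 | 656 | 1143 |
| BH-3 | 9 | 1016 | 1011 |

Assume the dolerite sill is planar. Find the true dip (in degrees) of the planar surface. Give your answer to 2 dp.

18.92°

Two edge vectors: BH-1→BH-2 = (-416, 74, -106), BH-1→BH-3 = (-1107, 434, -238).
Normal n = (BH-1→BH-2) × (BH-1→BH-3) = (28392, 18334, -98626).
So ∂z/∂x = −n_x/n_z = 0.28788 and ∂z/∂y = −n_y/n_z = 0.18589.
Gradient magnitude |∇z| = √(a² + b²) = √(0.08287 + 0.03456) = 0.34268.
True dip = arctan(0.34268) = 18.92°, dipping toward WSW (azimuth ≈ 237°).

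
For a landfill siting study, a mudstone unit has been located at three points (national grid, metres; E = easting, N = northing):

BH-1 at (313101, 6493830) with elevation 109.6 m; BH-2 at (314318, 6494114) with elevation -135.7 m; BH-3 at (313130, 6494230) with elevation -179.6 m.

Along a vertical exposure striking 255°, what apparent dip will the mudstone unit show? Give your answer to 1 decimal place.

12.3°

Let the plane be z = a·E + b·N + c.
BH-2−BH-1: 1217a + 284b = −245.3;  BH-3−BH-1: 29a + 400b = −289.2.
Solving gives a = −0.03341, b = −0.72058.
Unit vector along 255° is (sin 255°, cos 255°) = (-0.9659, -0.2588).
Slope in that direction = a·(-0.9659) + b·(-0.2588) = 0.21877.
Apparent dip = arctan|0.21877| = 12.3° (true dip is 35.8°, so apparent ≤ true as expected).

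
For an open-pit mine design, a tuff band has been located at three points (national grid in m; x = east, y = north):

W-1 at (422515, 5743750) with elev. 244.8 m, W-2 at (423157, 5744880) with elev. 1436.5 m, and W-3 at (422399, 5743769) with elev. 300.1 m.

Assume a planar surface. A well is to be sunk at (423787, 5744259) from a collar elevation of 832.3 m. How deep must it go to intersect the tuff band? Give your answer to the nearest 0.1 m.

324.0 m

Let the plane be z = a·x + b·y + c.
W-2−W-1: 642a + 1130b = 1191.7;  W-3−W-1: −116a + 19b = 55.3.
Solving gives a = −0.278107595, b = 1.212606262.
Then c = 244.8 − a·422515 − b·5743750 = −6847157.79.
At (423787, 5744259): z_contact = −117858.38 + 6965524.43 − 6847157.79 = 508.26 m.
Depth below ground = 832.3 − 508.26 = 324.0 m.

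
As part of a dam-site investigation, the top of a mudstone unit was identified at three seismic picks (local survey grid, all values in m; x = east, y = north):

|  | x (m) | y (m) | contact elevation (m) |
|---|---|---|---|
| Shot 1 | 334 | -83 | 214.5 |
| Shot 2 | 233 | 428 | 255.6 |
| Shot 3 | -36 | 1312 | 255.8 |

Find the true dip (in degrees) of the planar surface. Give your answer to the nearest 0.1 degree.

38.2°

Two edge vectors: Shot 1→Shot 2 = (-101, 511, 41.1), Shot 1→Shot 3 = (-370, 1395, 41.3).
Normal n = (Shot 1→Shot 2) × (Shot 1→Shot 3) = (-36230.2, -11035.7, 48175).
So ∂z/∂x = −n_x/n_z = 0.75205 and ∂z/∂y = −n_y/n_z = 0.22908.
Gradient magnitude |∇z| = √(a² + b²) = √(0.56559 + 0.05248) = 0.78617.
True dip = arctan(0.78617) = 38.2°, dipping toward WSW (azimuth ≈ 253°).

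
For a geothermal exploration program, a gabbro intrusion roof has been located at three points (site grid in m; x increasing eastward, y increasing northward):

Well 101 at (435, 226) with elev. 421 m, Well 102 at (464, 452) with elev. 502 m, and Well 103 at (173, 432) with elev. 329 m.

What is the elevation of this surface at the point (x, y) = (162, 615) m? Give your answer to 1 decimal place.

Let the plane be z = a·x + b·y + c.
Well 102−Well 101: 29a + 226b = 81;  Well 103−Well 101: −262a + 206b = −92.
Solving gives a = 0.57494, b = 0.28463.
Then c = 421 − a·435 − b·226 = 106.57.
At (162, 615): z = 93.1 + 175.0 + 106.57 = 374.8 m.

374.8 m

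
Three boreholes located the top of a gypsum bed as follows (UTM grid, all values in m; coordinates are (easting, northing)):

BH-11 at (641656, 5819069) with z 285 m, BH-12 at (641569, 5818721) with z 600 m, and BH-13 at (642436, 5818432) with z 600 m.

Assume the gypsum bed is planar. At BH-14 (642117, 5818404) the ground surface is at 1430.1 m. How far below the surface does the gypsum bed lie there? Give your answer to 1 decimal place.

Two edge vectors: BH-11→BH-12 = (-87, -348, 315), BH-11→BH-13 = (780, -637, 315).
Normal n = (BH-11→BH-12) × (BH-11→BH-13) = (91035, 273105, 326859).
So ∂z/∂E = −n_x/n_z = −0.278514589 and ∂z/∂N = −n_y/n_z = −0.835543767.
Intercept c from BH-11: 285 + 178710.56 + 4862086.83 = 5041082.39.
At (642117, 5818404): z_contact = −178838.95 − 4861531.19 + 5041082.39 = 712.24 m.
Depth below ground = 1430.1 − 712.24 = 717.9 m.

717.9 m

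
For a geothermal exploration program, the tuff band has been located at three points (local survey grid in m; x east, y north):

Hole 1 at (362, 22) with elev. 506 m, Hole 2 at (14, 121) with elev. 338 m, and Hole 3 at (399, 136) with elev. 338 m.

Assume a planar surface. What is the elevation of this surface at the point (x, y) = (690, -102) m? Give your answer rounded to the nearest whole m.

Two edge vectors: Hole 1→Hole 2 = (-348, 99, -168), Hole 1→Hole 3 = (37, 114, -168).
Normal n = (Hole 1→Hole 2) × (Hole 1→Hole 3) = (2520, -64680, -43335).
So ∂z/∂x = −n_x/n_z = 0.05815 and ∂z/∂y = −n_y/n_z = −1.49256.
Intercept c from Hole 1: 506 − 21.05 + 32.84 = 517.79.
At (690, -102): z = 40.1 + 152.2 + 517.79 = 710.2 m.

710 m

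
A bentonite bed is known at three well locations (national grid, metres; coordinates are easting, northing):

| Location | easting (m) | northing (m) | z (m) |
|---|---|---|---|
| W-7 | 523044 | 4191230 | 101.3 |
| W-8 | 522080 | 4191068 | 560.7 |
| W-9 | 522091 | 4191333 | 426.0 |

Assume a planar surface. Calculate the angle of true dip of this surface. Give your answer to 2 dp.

Two edge vectors: W-7→W-8 = (-964, -162, 459.4), W-7→W-9 = (-953, 103, 324.7).
Normal n = (W-7→W-8) × (W-7→W-9) = (-99919.6, -124797.4, -253678).
So ∂z/∂easting = −n_x/n_z = −0.39388 and ∂z/∂northing = −n_y/n_z = −0.49195.
Gradient magnitude |∇z| = √(a² + b²) = √(0.15514 + 0.24202) = 0.63021.
True dip = arctan(0.63021) = 32.22°, dipping toward NE (azimuth ≈ 039°).

32.22°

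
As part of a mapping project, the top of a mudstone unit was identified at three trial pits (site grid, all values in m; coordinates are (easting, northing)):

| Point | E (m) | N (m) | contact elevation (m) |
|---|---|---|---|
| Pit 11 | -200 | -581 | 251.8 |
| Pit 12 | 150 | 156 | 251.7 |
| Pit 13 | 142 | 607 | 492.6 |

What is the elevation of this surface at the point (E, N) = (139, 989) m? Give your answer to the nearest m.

Two edge vectors: Pit 11→Pit 12 = (350, 737, -0.1), Pit 11→Pit 13 = (342, 1188, 240.8).
Normal n = (Pit 11→Pit 12) × (Pit 11→Pit 13) = (177588.4, -84314.2, 163746).
So ∂z/∂E = −n_x/n_z = −1.08454 and ∂z/∂N = −n_y/n_z = 0.51491.
Intercept c from Pit 11: 251.8 − 216.91 + 299.16 = 334.05.
At (139, 989): z = −150.8 + 509.2 + 334.05 = 692.5 m.

693 m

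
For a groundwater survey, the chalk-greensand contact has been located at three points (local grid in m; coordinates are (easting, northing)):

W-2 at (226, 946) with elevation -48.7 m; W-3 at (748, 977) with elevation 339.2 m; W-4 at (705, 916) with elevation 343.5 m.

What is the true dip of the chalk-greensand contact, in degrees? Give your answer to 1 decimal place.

44.9°

Let the plane be z = a·E + b·N + c.
W-3−W-2: 522a + 31b = 387.9;  W-4−W-2: 479a − 30b = 392.2.
Solving gives a = 0.77994, b = −0.62029.
Gradient magnitude |∇z| = √(a² + b²) = √(0.60831 + 0.38475) = 0.99652.
True dip = arctan(0.99652) = 44.9°, dipping toward NW (azimuth ≈ 308°).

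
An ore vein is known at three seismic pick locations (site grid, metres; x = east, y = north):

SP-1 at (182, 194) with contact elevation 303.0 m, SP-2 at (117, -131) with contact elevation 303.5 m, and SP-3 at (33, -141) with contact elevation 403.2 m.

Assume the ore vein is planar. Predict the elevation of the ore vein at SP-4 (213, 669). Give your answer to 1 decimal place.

380.1 m

Let the plane be z = a·x + b·y + c.
SP-2−SP-1: −65a − 325b = 0.5;  SP-3−SP-1: −149a − 335b = 100.2.
Solving gives a = −1.21567, b = 0.24159.
Then c = 303 − a·182 − b·194 = 477.38.
At (213, 669): z = −258.9 + 161.6 + 477.38 = 380.1 m.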